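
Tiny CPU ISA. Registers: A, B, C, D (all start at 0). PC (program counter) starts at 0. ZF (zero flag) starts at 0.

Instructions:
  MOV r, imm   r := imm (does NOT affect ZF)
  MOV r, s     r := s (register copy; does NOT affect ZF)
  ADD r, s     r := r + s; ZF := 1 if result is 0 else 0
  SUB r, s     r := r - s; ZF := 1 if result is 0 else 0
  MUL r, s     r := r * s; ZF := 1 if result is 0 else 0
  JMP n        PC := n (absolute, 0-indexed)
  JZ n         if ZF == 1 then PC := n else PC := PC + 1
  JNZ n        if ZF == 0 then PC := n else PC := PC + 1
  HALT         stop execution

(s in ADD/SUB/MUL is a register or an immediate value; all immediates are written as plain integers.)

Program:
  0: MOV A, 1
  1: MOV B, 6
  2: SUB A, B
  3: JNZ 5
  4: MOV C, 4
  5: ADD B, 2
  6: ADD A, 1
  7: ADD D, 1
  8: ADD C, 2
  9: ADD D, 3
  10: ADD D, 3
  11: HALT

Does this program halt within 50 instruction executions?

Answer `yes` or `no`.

Step 1: PC=0 exec 'MOV A, 1'. After: A=1 B=0 C=0 D=0 ZF=0 PC=1
Step 2: PC=1 exec 'MOV B, 6'. After: A=1 B=6 C=0 D=0 ZF=0 PC=2
Step 3: PC=2 exec 'SUB A, B'. After: A=-5 B=6 C=0 D=0 ZF=0 PC=3
Step 4: PC=3 exec 'JNZ 5'. After: A=-5 B=6 C=0 D=0 ZF=0 PC=5
Step 5: PC=5 exec 'ADD B, 2'. After: A=-5 B=8 C=0 D=0 ZF=0 PC=6
Step 6: PC=6 exec 'ADD A, 1'. After: A=-4 B=8 C=0 D=0 ZF=0 PC=7
Step 7: PC=7 exec 'ADD D, 1'. After: A=-4 B=8 C=0 D=1 ZF=0 PC=8
Step 8: PC=8 exec 'ADD C, 2'. After: A=-4 B=8 C=2 D=1 ZF=0 PC=9
Step 9: PC=9 exec 'ADD D, 3'. After: A=-4 B=8 C=2 D=4 ZF=0 PC=10
Step 10: PC=10 exec 'ADD D, 3'. After: A=-4 B=8 C=2 D=7 ZF=0 PC=11
Step 11: PC=11 exec 'HALT'. After: A=-4 B=8 C=2 D=7 ZF=0 PC=11 HALTED

Answer: yes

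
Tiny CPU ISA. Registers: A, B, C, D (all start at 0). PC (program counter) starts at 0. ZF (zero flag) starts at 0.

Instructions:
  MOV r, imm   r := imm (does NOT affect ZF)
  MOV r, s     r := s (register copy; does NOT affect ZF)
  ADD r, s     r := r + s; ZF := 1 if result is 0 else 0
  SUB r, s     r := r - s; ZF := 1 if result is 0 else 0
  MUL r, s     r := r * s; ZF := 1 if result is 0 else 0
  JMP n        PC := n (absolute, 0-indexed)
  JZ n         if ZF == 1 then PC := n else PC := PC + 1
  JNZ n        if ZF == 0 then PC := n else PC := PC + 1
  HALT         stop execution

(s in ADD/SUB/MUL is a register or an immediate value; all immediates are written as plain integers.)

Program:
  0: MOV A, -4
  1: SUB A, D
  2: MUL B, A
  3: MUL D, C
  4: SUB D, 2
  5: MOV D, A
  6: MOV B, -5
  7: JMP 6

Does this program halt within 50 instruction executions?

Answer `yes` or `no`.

Answer: no

Derivation:
Step 1: PC=0 exec 'MOV A, -4'. After: A=-4 B=0 C=0 D=0 ZF=0 PC=1
Step 2: PC=1 exec 'SUB A, D'. After: A=-4 B=0 C=0 D=0 ZF=0 PC=2
Step 3: PC=2 exec 'MUL B, A'. After: A=-4 B=0 C=0 D=0 ZF=1 PC=3
Step 4: PC=3 exec 'MUL D, C'. After: A=-4 B=0 C=0 D=0 ZF=1 PC=4
Step 5: PC=4 exec 'SUB D, 2'. After: A=-4 B=0 C=0 D=-2 ZF=0 PC=5
Step 6: PC=5 exec 'MOV D, A'. After: A=-4 B=0 C=0 D=-4 ZF=0 PC=6
Step 7: PC=6 exec 'MOV B, -5'. After: A=-4 B=-5 C=0 D=-4 ZF=0 PC=7
Step 8: PC=7 exec 'JMP 6'. After: A=-4 B=-5 C=0 D=-4 ZF=0 PC=6
Step 9: PC=6 exec 'MOV B, -5'. After: A=-4 B=-5 C=0 D=-4 ZF=0 PC=7
State after step 9 equals state after step 7: the program is in a cycle of length 2 and will never halt.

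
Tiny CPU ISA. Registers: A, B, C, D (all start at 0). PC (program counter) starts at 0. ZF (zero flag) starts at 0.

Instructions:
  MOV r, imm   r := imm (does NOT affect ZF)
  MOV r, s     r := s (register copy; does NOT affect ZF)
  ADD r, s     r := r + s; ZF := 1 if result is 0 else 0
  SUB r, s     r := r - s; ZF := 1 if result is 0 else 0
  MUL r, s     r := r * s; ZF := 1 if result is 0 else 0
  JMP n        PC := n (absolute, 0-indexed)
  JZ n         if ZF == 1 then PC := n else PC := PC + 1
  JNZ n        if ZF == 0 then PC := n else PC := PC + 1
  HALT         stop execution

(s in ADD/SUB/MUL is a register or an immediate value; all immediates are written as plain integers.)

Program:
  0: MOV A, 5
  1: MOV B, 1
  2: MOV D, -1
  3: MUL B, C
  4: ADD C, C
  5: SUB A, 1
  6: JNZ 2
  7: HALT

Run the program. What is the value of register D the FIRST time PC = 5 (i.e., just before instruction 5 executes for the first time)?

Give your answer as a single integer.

Step 1: PC=0 exec 'MOV A, 5'. After: A=5 B=0 C=0 D=0 ZF=0 PC=1
Step 2: PC=1 exec 'MOV B, 1'. After: A=5 B=1 C=0 D=0 ZF=0 PC=2
Step 3: PC=2 exec 'MOV D, -1'. After: A=5 B=1 C=0 D=-1 ZF=0 PC=3
Step 4: PC=3 exec 'MUL B, C'. After: A=5 B=0 C=0 D=-1 ZF=1 PC=4
Step 5: PC=4 exec 'ADD C, C'. After: A=5 B=0 C=0 D=-1 ZF=1 PC=5
First time PC=5: D=-1

-1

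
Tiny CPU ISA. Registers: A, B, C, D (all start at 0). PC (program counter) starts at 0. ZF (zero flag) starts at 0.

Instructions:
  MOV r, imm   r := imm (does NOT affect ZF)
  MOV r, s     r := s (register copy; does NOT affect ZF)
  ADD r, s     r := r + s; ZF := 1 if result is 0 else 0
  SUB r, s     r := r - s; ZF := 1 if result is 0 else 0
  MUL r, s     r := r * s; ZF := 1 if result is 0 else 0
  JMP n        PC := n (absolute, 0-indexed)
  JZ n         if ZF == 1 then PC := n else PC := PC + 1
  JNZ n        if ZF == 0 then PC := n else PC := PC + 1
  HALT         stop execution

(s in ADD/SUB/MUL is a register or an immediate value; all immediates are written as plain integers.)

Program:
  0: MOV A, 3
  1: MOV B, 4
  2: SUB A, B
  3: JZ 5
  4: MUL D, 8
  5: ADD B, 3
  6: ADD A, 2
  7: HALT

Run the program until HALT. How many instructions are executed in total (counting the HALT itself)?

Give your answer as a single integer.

Answer: 8

Derivation:
Step 1: PC=0 exec 'MOV A, 3'. After: A=3 B=0 C=0 D=0 ZF=0 PC=1
Step 2: PC=1 exec 'MOV B, 4'. After: A=3 B=4 C=0 D=0 ZF=0 PC=2
Step 3: PC=2 exec 'SUB A, B'. After: A=-1 B=4 C=0 D=0 ZF=0 PC=3
Step 4: PC=3 exec 'JZ 5'. After: A=-1 B=4 C=0 D=0 ZF=0 PC=4
Step 5: PC=4 exec 'MUL D, 8'. After: A=-1 B=4 C=0 D=0 ZF=1 PC=5
Step 6: PC=5 exec 'ADD B, 3'. After: A=-1 B=7 C=0 D=0 ZF=0 PC=6
Step 7: PC=6 exec 'ADD A, 2'. After: A=1 B=7 C=0 D=0 ZF=0 PC=7
Step 8: PC=7 exec 'HALT'. After: A=1 B=7 C=0 D=0 ZF=0 PC=7 HALTED
Total instructions executed: 8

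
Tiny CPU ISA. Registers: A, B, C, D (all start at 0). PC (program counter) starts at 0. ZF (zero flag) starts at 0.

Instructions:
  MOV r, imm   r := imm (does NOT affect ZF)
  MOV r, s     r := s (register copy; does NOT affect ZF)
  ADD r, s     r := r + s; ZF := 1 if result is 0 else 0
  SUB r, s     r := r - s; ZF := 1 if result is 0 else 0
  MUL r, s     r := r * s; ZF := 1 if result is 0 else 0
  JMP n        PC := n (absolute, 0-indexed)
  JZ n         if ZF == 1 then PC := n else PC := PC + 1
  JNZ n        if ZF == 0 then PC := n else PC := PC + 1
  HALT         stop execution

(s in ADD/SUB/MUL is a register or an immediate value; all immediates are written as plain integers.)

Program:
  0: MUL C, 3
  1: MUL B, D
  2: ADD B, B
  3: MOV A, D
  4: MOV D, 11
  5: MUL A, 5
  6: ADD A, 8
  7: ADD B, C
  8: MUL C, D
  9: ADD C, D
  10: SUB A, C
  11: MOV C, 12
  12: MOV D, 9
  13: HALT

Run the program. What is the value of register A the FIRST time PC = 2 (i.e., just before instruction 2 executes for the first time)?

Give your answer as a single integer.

Step 1: PC=0 exec 'MUL C, 3'. After: A=0 B=0 C=0 D=0 ZF=1 PC=1
Step 2: PC=1 exec 'MUL B, D'. After: A=0 B=0 C=0 D=0 ZF=1 PC=2
First time PC=2: A=0

0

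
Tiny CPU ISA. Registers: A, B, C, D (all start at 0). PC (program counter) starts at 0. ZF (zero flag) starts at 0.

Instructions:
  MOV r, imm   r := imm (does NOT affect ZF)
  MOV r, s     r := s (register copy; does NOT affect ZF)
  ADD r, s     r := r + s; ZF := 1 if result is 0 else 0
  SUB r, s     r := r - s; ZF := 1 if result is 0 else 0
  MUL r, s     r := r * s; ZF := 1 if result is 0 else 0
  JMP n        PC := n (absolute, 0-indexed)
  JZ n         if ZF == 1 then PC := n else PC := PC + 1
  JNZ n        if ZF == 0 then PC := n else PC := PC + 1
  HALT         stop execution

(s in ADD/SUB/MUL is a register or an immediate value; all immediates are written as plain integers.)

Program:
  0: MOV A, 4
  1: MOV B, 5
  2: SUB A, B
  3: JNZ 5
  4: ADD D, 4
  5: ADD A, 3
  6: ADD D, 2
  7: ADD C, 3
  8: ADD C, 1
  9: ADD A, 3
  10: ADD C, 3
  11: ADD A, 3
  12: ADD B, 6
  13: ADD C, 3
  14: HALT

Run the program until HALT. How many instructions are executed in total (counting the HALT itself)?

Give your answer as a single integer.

Step 1: PC=0 exec 'MOV A, 4'. After: A=4 B=0 C=0 D=0 ZF=0 PC=1
Step 2: PC=1 exec 'MOV B, 5'. After: A=4 B=5 C=0 D=0 ZF=0 PC=2
Step 3: PC=2 exec 'SUB A, B'. After: A=-1 B=5 C=0 D=0 ZF=0 PC=3
Step 4: PC=3 exec 'JNZ 5'. After: A=-1 B=5 C=0 D=0 ZF=0 PC=5
Step 5: PC=5 exec 'ADD A, 3'. After: A=2 B=5 C=0 D=0 ZF=0 PC=6
Step 6: PC=6 exec 'ADD D, 2'. After: A=2 B=5 C=0 D=2 ZF=0 PC=7
Step 7: PC=7 exec 'ADD C, 3'. After: A=2 B=5 C=3 D=2 ZF=0 PC=8
Step 8: PC=8 exec 'ADD C, 1'. After: A=2 B=5 C=4 D=2 ZF=0 PC=9
Step 9: PC=9 exec 'ADD A, 3'. After: A=5 B=5 C=4 D=2 ZF=0 PC=10
Step 10: PC=10 exec 'ADD C, 3'. After: A=5 B=5 C=7 D=2 ZF=0 PC=11
Step 11: PC=11 exec 'ADD A, 3'. After: A=8 B=5 C=7 D=2 ZF=0 PC=12
Step 12: PC=12 exec 'ADD B, 6'. After: A=8 B=11 C=7 D=2 ZF=0 PC=13
Step 13: PC=13 exec 'ADD C, 3'. After: A=8 B=11 C=10 D=2 ZF=0 PC=14
Step 14: PC=14 exec 'HALT'. After: A=8 B=11 C=10 D=2 ZF=0 PC=14 HALTED
Total instructions executed: 14

Answer: 14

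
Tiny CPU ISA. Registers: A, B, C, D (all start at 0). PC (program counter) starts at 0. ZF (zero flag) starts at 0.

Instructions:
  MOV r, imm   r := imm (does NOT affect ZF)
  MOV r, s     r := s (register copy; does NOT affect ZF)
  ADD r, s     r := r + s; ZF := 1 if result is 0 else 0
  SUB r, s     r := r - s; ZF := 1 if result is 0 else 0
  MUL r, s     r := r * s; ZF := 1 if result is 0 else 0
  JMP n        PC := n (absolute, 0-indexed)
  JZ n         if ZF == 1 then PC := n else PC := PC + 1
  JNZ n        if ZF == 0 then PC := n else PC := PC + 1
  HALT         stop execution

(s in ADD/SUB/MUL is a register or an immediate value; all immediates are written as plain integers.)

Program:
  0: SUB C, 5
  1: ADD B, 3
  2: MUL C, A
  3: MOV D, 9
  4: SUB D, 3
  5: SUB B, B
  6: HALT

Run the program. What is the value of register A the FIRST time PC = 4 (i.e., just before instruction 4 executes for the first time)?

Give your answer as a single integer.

Step 1: PC=0 exec 'SUB C, 5'. After: A=0 B=0 C=-5 D=0 ZF=0 PC=1
Step 2: PC=1 exec 'ADD B, 3'. After: A=0 B=3 C=-5 D=0 ZF=0 PC=2
Step 3: PC=2 exec 'MUL C, A'. After: A=0 B=3 C=0 D=0 ZF=1 PC=3
Step 4: PC=3 exec 'MOV D, 9'. After: A=0 B=3 C=0 D=9 ZF=1 PC=4
First time PC=4: A=0

0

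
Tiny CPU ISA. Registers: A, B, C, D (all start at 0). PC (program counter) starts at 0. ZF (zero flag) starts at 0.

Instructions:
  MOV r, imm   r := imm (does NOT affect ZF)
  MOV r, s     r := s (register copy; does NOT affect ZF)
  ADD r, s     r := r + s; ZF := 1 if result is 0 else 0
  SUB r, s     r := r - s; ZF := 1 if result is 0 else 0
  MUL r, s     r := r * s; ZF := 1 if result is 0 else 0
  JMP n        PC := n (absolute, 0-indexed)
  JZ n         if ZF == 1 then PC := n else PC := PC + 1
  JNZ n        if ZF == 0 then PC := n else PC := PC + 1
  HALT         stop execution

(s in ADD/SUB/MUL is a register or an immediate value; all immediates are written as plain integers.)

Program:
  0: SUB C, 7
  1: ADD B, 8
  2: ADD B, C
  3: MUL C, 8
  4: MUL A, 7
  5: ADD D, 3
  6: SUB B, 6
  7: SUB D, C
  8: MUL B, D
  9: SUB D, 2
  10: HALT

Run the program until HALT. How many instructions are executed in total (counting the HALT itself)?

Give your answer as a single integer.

Step 1: PC=0 exec 'SUB C, 7'. After: A=0 B=0 C=-7 D=0 ZF=0 PC=1
Step 2: PC=1 exec 'ADD B, 8'. After: A=0 B=8 C=-7 D=0 ZF=0 PC=2
Step 3: PC=2 exec 'ADD B, C'. After: A=0 B=1 C=-7 D=0 ZF=0 PC=3
Step 4: PC=3 exec 'MUL C, 8'. After: A=0 B=1 C=-56 D=0 ZF=0 PC=4
Step 5: PC=4 exec 'MUL A, 7'. After: A=0 B=1 C=-56 D=0 ZF=1 PC=5
Step 6: PC=5 exec 'ADD D, 3'. After: A=0 B=1 C=-56 D=3 ZF=0 PC=6
Step 7: PC=6 exec 'SUB B, 6'. After: A=0 B=-5 C=-56 D=3 ZF=0 PC=7
Step 8: PC=7 exec 'SUB D, C'. After: A=0 B=-5 C=-56 D=59 ZF=0 PC=8
Step 9: PC=8 exec 'MUL B, D'. After: A=0 B=-295 C=-56 D=59 ZF=0 PC=9
Step 10: PC=9 exec 'SUB D, 2'. After: A=0 B=-295 C=-56 D=57 ZF=0 PC=10
Step 11: PC=10 exec 'HALT'. After: A=0 B=-295 C=-56 D=57 ZF=0 PC=10 HALTED
Total instructions executed: 11

Answer: 11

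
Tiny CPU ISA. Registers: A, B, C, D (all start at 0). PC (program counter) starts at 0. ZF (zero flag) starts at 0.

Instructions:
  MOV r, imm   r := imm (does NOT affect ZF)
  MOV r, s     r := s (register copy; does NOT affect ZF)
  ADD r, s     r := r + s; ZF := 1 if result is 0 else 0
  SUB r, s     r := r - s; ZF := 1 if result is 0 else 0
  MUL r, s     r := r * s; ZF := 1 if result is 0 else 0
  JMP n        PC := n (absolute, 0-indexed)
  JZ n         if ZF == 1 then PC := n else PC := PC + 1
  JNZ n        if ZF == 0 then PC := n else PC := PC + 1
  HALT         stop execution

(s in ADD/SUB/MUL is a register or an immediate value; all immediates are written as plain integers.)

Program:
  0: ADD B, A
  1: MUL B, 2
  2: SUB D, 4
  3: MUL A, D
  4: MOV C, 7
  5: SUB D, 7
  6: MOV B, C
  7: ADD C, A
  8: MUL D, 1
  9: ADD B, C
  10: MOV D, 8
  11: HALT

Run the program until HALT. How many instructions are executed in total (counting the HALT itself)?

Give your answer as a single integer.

Answer: 12

Derivation:
Step 1: PC=0 exec 'ADD B, A'. After: A=0 B=0 C=0 D=0 ZF=1 PC=1
Step 2: PC=1 exec 'MUL B, 2'. After: A=0 B=0 C=0 D=0 ZF=1 PC=2
Step 3: PC=2 exec 'SUB D, 4'. After: A=0 B=0 C=0 D=-4 ZF=0 PC=3
Step 4: PC=3 exec 'MUL A, D'. After: A=0 B=0 C=0 D=-4 ZF=1 PC=4
Step 5: PC=4 exec 'MOV C, 7'. After: A=0 B=0 C=7 D=-4 ZF=1 PC=5
Step 6: PC=5 exec 'SUB D, 7'. After: A=0 B=0 C=7 D=-11 ZF=0 PC=6
Step 7: PC=6 exec 'MOV B, C'. After: A=0 B=7 C=7 D=-11 ZF=0 PC=7
Step 8: PC=7 exec 'ADD C, A'. After: A=0 B=7 C=7 D=-11 ZF=0 PC=8
Step 9: PC=8 exec 'MUL D, 1'. After: A=0 B=7 C=7 D=-11 ZF=0 PC=9
Step 10: PC=9 exec 'ADD B, C'. After: A=0 B=14 C=7 D=-11 ZF=0 PC=10
Step 11: PC=10 exec 'MOV D, 8'. After: A=0 B=14 C=7 D=8 ZF=0 PC=11
Step 12: PC=11 exec 'HALT'. After: A=0 B=14 C=7 D=8 ZF=0 PC=11 HALTED
Total instructions executed: 12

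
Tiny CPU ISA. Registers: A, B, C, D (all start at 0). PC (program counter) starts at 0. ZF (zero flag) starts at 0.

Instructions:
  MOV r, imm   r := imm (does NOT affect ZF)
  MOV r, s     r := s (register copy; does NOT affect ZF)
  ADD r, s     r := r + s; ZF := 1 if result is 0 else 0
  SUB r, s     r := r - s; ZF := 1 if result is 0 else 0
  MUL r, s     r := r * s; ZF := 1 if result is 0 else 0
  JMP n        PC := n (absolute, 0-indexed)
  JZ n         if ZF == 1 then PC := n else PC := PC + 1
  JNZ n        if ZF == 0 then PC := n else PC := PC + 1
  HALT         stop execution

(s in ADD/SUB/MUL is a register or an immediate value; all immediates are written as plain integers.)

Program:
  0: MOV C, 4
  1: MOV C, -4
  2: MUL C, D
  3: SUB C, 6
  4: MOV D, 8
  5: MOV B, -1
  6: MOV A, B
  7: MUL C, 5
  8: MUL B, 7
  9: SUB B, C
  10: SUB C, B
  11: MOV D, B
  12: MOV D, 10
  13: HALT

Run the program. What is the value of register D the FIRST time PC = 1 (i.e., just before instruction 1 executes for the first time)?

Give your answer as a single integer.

Step 1: PC=0 exec 'MOV C, 4'. After: A=0 B=0 C=4 D=0 ZF=0 PC=1
First time PC=1: D=0

0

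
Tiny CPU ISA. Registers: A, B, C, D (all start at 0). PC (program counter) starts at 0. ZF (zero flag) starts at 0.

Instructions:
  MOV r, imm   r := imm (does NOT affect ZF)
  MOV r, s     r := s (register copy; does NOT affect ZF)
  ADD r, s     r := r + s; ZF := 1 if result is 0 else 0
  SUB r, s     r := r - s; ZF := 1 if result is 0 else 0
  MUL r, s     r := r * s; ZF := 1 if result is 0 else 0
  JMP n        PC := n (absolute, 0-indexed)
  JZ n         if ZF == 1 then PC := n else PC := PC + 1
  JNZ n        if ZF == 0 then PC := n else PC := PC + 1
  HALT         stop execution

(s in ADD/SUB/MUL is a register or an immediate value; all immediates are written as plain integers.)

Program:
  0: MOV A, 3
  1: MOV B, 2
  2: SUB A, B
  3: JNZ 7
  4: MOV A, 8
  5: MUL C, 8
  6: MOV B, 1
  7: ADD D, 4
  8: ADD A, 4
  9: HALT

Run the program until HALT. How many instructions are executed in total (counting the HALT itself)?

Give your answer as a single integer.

Step 1: PC=0 exec 'MOV A, 3'. After: A=3 B=0 C=0 D=0 ZF=0 PC=1
Step 2: PC=1 exec 'MOV B, 2'. After: A=3 B=2 C=0 D=0 ZF=0 PC=2
Step 3: PC=2 exec 'SUB A, B'. After: A=1 B=2 C=0 D=0 ZF=0 PC=3
Step 4: PC=3 exec 'JNZ 7'. After: A=1 B=2 C=0 D=0 ZF=0 PC=7
Step 5: PC=7 exec 'ADD D, 4'. After: A=1 B=2 C=0 D=4 ZF=0 PC=8
Step 6: PC=8 exec 'ADD A, 4'. After: A=5 B=2 C=0 D=4 ZF=0 PC=9
Step 7: PC=9 exec 'HALT'. After: A=5 B=2 C=0 D=4 ZF=0 PC=9 HALTED
Total instructions executed: 7

Answer: 7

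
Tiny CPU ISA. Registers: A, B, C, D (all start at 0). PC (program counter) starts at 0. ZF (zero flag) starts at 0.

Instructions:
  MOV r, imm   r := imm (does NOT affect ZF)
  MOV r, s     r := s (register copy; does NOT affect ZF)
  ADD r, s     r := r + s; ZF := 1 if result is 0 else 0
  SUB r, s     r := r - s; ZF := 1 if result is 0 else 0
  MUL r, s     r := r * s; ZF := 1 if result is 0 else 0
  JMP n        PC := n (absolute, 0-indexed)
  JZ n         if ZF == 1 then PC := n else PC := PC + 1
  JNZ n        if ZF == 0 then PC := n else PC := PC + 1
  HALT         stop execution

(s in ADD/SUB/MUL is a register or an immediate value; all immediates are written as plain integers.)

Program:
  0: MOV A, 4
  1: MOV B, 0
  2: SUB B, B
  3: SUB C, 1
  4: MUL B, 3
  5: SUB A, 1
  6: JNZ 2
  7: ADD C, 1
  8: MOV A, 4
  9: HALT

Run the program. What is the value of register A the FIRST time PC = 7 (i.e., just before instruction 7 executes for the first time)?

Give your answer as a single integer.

Step 1: PC=0 exec 'MOV A, 4'. After: A=4 B=0 C=0 D=0 ZF=0 PC=1
Step 2: PC=1 exec 'MOV B, 0'. After: A=4 B=0 C=0 D=0 ZF=0 PC=2
Step 3: PC=2 exec 'SUB B, B'. After: A=4 B=0 C=0 D=0 ZF=1 PC=3
Step 4: PC=3 exec 'SUB C, 1'. After: A=4 B=0 C=-1 D=0 ZF=0 PC=4
Step 5: PC=4 exec 'MUL B, 3'. After: A=4 B=0 C=-1 D=0 ZF=1 PC=5
Step 6: PC=5 exec 'SUB A, 1'. After: A=3 B=0 C=-1 D=0 ZF=0 PC=6
Step 7: PC=6 exec 'JNZ 2'. After: A=3 B=0 C=-1 D=0 ZF=0 PC=2
Step 8: PC=2 exec 'SUB B, B'. After: A=3 B=0 C=-1 D=0 ZF=1 PC=3
Step 9: PC=3 exec 'SUB C, 1'. After: A=3 B=0 C=-2 D=0 ZF=0 PC=4
Step 10: PC=4 exec 'MUL B, 3'. After: A=3 B=0 C=-2 D=0 ZF=1 PC=5
Step 11: PC=5 exec 'SUB A, 1'. After: A=2 B=0 C=-2 D=0 ZF=0 PC=6
Step 12: PC=6 exec 'JNZ 2'. After: A=2 B=0 C=-2 D=0 ZF=0 PC=2
Step 13: PC=2 exec 'SUB B, B'. After: A=2 B=0 C=-2 D=0 ZF=1 PC=3
Step 14: PC=3 exec 'SUB C, 1'. After: A=2 B=0 C=-3 D=0 ZF=0 PC=4
Step 15: PC=4 exec 'MUL B, 3'. After: A=2 B=0 C=-3 D=0 ZF=1 PC=5
Step 16: PC=5 exec 'SUB A, 1'. After: A=1 B=0 C=-3 D=0 ZF=0 PC=6
Step 17: PC=6 exec 'JNZ 2'. After: A=1 B=0 C=-3 D=0 ZF=0 PC=2
Step 18: PC=2 exec 'SUB B, B'. After: A=1 B=0 C=-3 D=0 ZF=1 PC=3
Step 19: PC=3 exec 'SUB C, 1'. After: A=1 B=0 C=-4 D=0 ZF=0 PC=4
Step 20: PC=4 exec 'MUL B, 3'. After: A=1 B=0 C=-4 D=0 ZF=1 PC=5
Step 21: PC=5 exec 'SUB A, 1'. After: A=0 B=0 C=-4 D=0 ZF=1 PC=6
Step 22: PC=6 exec 'JNZ 2'. After: A=0 B=0 C=-4 D=0 ZF=1 PC=7
First time PC=7: A=0

0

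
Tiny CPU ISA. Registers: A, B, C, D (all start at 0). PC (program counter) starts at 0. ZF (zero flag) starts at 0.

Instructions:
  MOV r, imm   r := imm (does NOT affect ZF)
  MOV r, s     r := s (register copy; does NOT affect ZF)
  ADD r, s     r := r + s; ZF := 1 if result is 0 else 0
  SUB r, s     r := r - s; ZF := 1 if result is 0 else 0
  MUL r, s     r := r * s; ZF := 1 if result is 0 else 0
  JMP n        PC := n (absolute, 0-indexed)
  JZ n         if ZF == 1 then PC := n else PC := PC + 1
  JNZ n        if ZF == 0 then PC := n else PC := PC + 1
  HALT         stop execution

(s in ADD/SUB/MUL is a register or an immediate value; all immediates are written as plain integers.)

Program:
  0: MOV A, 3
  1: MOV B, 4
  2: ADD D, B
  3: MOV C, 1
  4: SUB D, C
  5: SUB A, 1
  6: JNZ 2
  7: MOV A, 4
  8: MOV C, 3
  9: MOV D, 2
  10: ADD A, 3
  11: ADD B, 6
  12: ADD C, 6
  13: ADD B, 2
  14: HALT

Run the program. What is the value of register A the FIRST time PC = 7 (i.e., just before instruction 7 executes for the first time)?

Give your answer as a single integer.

Step 1: PC=0 exec 'MOV A, 3'. After: A=3 B=0 C=0 D=0 ZF=0 PC=1
Step 2: PC=1 exec 'MOV B, 4'. After: A=3 B=4 C=0 D=0 ZF=0 PC=2
Step 3: PC=2 exec 'ADD D, B'. After: A=3 B=4 C=0 D=4 ZF=0 PC=3
Step 4: PC=3 exec 'MOV C, 1'. After: A=3 B=4 C=1 D=4 ZF=0 PC=4
Step 5: PC=4 exec 'SUB D, C'. After: A=3 B=4 C=1 D=3 ZF=0 PC=5
Step 6: PC=5 exec 'SUB A, 1'. After: A=2 B=4 C=1 D=3 ZF=0 PC=6
Step 7: PC=6 exec 'JNZ 2'. After: A=2 B=4 C=1 D=3 ZF=0 PC=2
Step 8: PC=2 exec 'ADD D, B'. After: A=2 B=4 C=1 D=7 ZF=0 PC=3
Step 9: PC=3 exec 'MOV C, 1'. After: A=2 B=4 C=1 D=7 ZF=0 PC=4
Step 10: PC=4 exec 'SUB D, C'. After: A=2 B=4 C=1 D=6 ZF=0 PC=5
Step 11: PC=5 exec 'SUB A, 1'. After: A=1 B=4 C=1 D=6 ZF=0 PC=6
Step 12: PC=6 exec 'JNZ 2'. After: A=1 B=4 C=1 D=6 ZF=0 PC=2
Step 13: PC=2 exec 'ADD D, B'. After: A=1 B=4 C=1 D=10 ZF=0 PC=3
Step 14: PC=3 exec 'MOV C, 1'. After: A=1 B=4 C=1 D=10 ZF=0 PC=4
Step 15: PC=4 exec 'SUB D, C'. After: A=1 B=4 C=1 D=9 ZF=0 PC=5
Step 16: PC=5 exec 'SUB A, 1'. After: A=0 B=4 C=1 D=9 ZF=1 PC=6
Step 17: PC=6 exec 'JNZ 2'. After: A=0 B=4 C=1 D=9 ZF=1 PC=7
First time PC=7: A=0

0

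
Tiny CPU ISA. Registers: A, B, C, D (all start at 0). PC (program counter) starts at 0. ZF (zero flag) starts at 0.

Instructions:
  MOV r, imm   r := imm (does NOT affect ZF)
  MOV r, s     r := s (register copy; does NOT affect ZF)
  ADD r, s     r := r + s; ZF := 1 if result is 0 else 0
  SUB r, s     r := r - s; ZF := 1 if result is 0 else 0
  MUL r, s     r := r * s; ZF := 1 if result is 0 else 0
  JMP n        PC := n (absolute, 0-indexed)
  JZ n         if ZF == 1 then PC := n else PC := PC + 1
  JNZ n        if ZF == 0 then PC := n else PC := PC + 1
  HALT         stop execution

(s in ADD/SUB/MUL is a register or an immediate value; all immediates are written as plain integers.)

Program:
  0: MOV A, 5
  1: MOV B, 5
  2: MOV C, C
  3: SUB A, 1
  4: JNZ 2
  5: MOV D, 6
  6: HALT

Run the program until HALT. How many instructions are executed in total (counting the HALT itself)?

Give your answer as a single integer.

Step 1: PC=0 exec 'MOV A, 5'. After: A=5 B=0 C=0 D=0 ZF=0 PC=1
Step 2: PC=1 exec 'MOV B, 5'. After: A=5 B=5 C=0 D=0 ZF=0 PC=2
Step 3: PC=2 exec 'MOV C, C'. After: A=5 B=5 C=0 D=0 ZF=0 PC=3
Step 4: PC=3 exec 'SUB A, 1'. After: A=4 B=5 C=0 D=0 ZF=0 PC=4
Step 5: PC=4 exec 'JNZ 2'. After: A=4 B=5 C=0 D=0 ZF=0 PC=2
Step 6: PC=2 exec 'MOV C, C'. After: A=4 B=5 C=0 D=0 ZF=0 PC=3
Step 7: PC=3 exec 'SUB A, 1'. After: A=3 B=5 C=0 D=0 ZF=0 PC=4
Step 8: PC=4 exec 'JNZ 2'. After: A=3 B=5 C=0 D=0 ZF=0 PC=2
Step 9: PC=2 exec 'MOV C, C'. After: A=3 B=5 C=0 D=0 ZF=0 PC=3
Step 10: PC=3 exec 'SUB A, 1'. After: A=2 B=5 C=0 D=0 ZF=0 PC=4
Step 11: PC=4 exec 'JNZ 2'. After: A=2 B=5 C=0 D=0 ZF=0 PC=2
Step 12: PC=2 exec 'MOV C, C'. After: A=2 B=5 C=0 D=0 ZF=0 PC=3
Step 13: PC=3 exec 'SUB A, 1'. After: A=1 B=5 C=0 D=0 ZF=0 PC=4
Step 14: PC=4 exec 'JNZ 2'. After: A=1 B=5 C=0 D=0 ZF=0 PC=2
Step 15: PC=2 exec 'MOV C, C'. After: A=1 B=5 C=0 D=0 ZF=0 PC=3
Step 16: PC=3 exec 'SUB A, 1'. After: A=0 B=5 C=0 D=0 ZF=1 PC=4
Step 17: PC=4 exec 'JNZ 2'. After: A=0 B=5 C=0 D=0 ZF=1 PC=5
Step 18: PC=5 exec 'MOV D, 6'. After: A=0 B=5 C=0 D=6 ZF=1 PC=6
Step 19: PC=6 exec 'HALT'. After: A=0 B=5 C=0 D=6 ZF=1 PC=6 HALTED
Total instructions executed: 19

Answer: 19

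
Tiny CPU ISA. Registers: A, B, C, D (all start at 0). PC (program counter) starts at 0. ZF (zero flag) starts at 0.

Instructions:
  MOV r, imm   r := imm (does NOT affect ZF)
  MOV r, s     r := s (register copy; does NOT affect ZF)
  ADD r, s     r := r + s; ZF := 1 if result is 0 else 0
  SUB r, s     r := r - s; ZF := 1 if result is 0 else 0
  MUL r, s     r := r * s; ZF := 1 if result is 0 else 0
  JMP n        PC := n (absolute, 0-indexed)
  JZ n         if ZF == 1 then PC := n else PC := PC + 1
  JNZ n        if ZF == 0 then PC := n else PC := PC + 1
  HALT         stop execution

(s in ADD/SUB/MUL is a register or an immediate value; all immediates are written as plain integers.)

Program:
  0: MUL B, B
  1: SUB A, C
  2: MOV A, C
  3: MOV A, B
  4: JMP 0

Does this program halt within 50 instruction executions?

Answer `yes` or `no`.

Step 1: PC=0 exec 'MUL B, B'. After: A=0 B=0 C=0 D=0 ZF=1 PC=1
Step 2: PC=1 exec 'SUB A, C'. After: A=0 B=0 C=0 D=0 ZF=1 PC=2
Step 3: PC=2 exec 'MOV A, C'. After: A=0 B=0 C=0 D=0 ZF=1 PC=3
Step 4: PC=3 exec 'MOV A, B'. After: A=0 B=0 C=0 D=0 ZF=1 PC=4
Step 5: PC=4 exec 'JMP 0'. After: A=0 B=0 C=0 D=0 ZF=1 PC=0
Step 6: PC=0 exec 'MUL B, B'. After: A=0 B=0 C=0 D=0 ZF=1 PC=1
State after step 6 equals state after step 1: the program is in a cycle of length 5 and will never halt.

Answer: no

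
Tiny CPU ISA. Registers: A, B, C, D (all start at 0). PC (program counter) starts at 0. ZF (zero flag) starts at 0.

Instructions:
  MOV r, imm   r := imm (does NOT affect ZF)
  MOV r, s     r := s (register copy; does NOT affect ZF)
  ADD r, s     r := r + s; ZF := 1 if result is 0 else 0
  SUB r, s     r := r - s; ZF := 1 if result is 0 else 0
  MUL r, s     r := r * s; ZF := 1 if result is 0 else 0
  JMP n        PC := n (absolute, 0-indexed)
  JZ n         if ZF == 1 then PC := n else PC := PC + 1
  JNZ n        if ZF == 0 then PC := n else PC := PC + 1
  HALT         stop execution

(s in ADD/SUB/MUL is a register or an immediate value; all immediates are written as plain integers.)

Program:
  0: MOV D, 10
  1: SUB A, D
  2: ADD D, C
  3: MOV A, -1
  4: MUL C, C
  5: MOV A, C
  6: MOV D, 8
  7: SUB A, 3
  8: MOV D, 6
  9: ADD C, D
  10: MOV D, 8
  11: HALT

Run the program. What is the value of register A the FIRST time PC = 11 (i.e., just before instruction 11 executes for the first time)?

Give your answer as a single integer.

Step 1: PC=0 exec 'MOV D, 10'. After: A=0 B=0 C=0 D=10 ZF=0 PC=1
Step 2: PC=1 exec 'SUB A, D'. After: A=-10 B=0 C=0 D=10 ZF=0 PC=2
Step 3: PC=2 exec 'ADD D, C'. After: A=-10 B=0 C=0 D=10 ZF=0 PC=3
Step 4: PC=3 exec 'MOV A, -1'. After: A=-1 B=0 C=0 D=10 ZF=0 PC=4
Step 5: PC=4 exec 'MUL C, C'. After: A=-1 B=0 C=0 D=10 ZF=1 PC=5
Step 6: PC=5 exec 'MOV A, C'. After: A=0 B=0 C=0 D=10 ZF=1 PC=6
Step 7: PC=6 exec 'MOV D, 8'. After: A=0 B=0 C=0 D=8 ZF=1 PC=7
Step 8: PC=7 exec 'SUB A, 3'. After: A=-3 B=0 C=0 D=8 ZF=0 PC=8
Step 9: PC=8 exec 'MOV D, 6'. After: A=-3 B=0 C=0 D=6 ZF=0 PC=9
Step 10: PC=9 exec 'ADD C, D'. After: A=-3 B=0 C=6 D=6 ZF=0 PC=10
Step 11: PC=10 exec 'MOV D, 8'. After: A=-3 B=0 C=6 D=8 ZF=0 PC=11
First time PC=11: A=-3

-3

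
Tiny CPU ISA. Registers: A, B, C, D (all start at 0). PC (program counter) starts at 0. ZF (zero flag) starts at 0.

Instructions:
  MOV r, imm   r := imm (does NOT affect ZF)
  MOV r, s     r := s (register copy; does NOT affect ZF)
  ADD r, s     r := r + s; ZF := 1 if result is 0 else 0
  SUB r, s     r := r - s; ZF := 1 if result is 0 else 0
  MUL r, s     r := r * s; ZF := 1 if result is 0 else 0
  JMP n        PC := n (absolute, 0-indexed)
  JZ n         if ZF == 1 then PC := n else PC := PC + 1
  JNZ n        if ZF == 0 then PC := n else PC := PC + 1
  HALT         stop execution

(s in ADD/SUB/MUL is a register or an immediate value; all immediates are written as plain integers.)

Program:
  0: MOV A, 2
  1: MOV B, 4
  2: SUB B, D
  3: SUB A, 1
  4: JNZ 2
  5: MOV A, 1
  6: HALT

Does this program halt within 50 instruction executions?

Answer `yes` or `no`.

Answer: yes

Derivation:
Step 1: PC=0 exec 'MOV A, 2'. After: A=2 B=0 C=0 D=0 ZF=0 PC=1
Step 2: PC=1 exec 'MOV B, 4'. After: A=2 B=4 C=0 D=0 ZF=0 PC=2
Step 3: PC=2 exec 'SUB B, D'. After: A=2 B=4 C=0 D=0 ZF=0 PC=3
Step 4: PC=3 exec 'SUB A, 1'. After: A=1 B=4 C=0 D=0 ZF=0 PC=4
Step 5: PC=4 exec 'JNZ 2'. After: A=1 B=4 C=0 D=0 ZF=0 PC=2
Step 6: PC=2 exec 'SUB B, D'. After: A=1 B=4 C=0 D=0 ZF=0 PC=3
Step 7: PC=3 exec 'SUB A, 1'. After: A=0 B=4 C=0 D=0 ZF=1 PC=4
Step 8: PC=4 exec 'JNZ 2'. After: A=0 B=4 C=0 D=0 ZF=1 PC=5
Step 9: PC=5 exec 'MOV A, 1'. After: A=1 B=4 C=0 D=0 ZF=1 PC=6
Step 10: PC=6 exec 'HALT'. After: A=1 B=4 C=0 D=0 ZF=1 PC=6 HALTED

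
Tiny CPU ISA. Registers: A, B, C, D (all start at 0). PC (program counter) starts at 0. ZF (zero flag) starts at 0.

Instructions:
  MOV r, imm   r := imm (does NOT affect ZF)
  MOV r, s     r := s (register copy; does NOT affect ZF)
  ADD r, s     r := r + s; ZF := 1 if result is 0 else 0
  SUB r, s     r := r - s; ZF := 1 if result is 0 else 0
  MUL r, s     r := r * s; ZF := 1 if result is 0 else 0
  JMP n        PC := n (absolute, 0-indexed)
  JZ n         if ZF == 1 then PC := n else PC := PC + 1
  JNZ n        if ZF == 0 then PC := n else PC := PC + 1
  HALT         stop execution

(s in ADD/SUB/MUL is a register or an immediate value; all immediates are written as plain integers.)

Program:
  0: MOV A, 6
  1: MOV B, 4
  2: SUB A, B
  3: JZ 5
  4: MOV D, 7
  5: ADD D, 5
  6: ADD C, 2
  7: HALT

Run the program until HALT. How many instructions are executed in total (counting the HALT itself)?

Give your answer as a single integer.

Answer: 8

Derivation:
Step 1: PC=0 exec 'MOV A, 6'. After: A=6 B=0 C=0 D=0 ZF=0 PC=1
Step 2: PC=1 exec 'MOV B, 4'. After: A=6 B=4 C=0 D=0 ZF=0 PC=2
Step 3: PC=2 exec 'SUB A, B'. After: A=2 B=4 C=0 D=0 ZF=0 PC=3
Step 4: PC=3 exec 'JZ 5'. After: A=2 B=4 C=0 D=0 ZF=0 PC=4
Step 5: PC=4 exec 'MOV D, 7'. After: A=2 B=4 C=0 D=7 ZF=0 PC=5
Step 6: PC=5 exec 'ADD D, 5'. After: A=2 B=4 C=0 D=12 ZF=0 PC=6
Step 7: PC=6 exec 'ADD C, 2'. After: A=2 B=4 C=2 D=12 ZF=0 PC=7
Step 8: PC=7 exec 'HALT'. After: A=2 B=4 C=2 D=12 ZF=0 PC=7 HALTED
Total instructions executed: 8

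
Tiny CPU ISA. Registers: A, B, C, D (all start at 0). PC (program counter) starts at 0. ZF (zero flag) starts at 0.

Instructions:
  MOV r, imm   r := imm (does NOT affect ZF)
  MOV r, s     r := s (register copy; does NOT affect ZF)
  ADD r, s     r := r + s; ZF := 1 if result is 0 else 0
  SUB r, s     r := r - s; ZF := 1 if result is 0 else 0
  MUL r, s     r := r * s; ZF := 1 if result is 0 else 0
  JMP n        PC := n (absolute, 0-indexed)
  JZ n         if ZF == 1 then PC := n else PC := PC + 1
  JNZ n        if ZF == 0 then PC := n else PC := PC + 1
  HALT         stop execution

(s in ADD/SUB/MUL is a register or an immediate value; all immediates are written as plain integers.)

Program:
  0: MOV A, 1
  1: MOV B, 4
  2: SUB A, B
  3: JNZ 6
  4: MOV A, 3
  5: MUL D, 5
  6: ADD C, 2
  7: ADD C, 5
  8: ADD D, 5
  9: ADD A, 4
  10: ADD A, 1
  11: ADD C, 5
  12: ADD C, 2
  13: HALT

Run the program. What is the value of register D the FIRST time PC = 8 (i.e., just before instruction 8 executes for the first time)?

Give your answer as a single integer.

Step 1: PC=0 exec 'MOV A, 1'. After: A=1 B=0 C=0 D=0 ZF=0 PC=1
Step 2: PC=1 exec 'MOV B, 4'. After: A=1 B=4 C=0 D=0 ZF=0 PC=2
Step 3: PC=2 exec 'SUB A, B'. After: A=-3 B=4 C=0 D=0 ZF=0 PC=3
Step 4: PC=3 exec 'JNZ 6'. After: A=-3 B=4 C=0 D=0 ZF=0 PC=6
Step 5: PC=6 exec 'ADD C, 2'. After: A=-3 B=4 C=2 D=0 ZF=0 PC=7
Step 6: PC=7 exec 'ADD C, 5'. After: A=-3 B=4 C=7 D=0 ZF=0 PC=8
First time PC=8: D=0

0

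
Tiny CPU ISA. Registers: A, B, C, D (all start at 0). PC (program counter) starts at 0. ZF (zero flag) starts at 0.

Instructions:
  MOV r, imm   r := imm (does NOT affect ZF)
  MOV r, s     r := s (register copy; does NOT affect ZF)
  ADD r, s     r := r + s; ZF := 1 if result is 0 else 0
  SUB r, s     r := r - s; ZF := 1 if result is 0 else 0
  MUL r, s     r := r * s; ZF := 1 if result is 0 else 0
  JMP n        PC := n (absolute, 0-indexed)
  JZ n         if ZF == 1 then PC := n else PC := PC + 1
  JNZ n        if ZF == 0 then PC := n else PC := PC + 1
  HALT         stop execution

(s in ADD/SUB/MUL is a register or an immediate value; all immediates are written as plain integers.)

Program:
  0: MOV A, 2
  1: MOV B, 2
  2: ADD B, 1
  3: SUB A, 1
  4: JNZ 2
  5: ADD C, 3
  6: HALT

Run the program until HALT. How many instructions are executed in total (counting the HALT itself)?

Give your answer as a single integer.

Answer: 10

Derivation:
Step 1: PC=0 exec 'MOV A, 2'. After: A=2 B=0 C=0 D=0 ZF=0 PC=1
Step 2: PC=1 exec 'MOV B, 2'. After: A=2 B=2 C=0 D=0 ZF=0 PC=2
Step 3: PC=2 exec 'ADD B, 1'. After: A=2 B=3 C=0 D=0 ZF=0 PC=3
Step 4: PC=3 exec 'SUB A, 1'. After: A=1 B=3 C=0 D=0 ZF=0 PC=4
Step 5: PC=4 exec 'JNZ 2'. After: A=1 B=3 C=0 D=0 ZF=0 PC=2
Step 6: PC=2 exec 'ADD B, 1'. After: A=1 B=4 C=0 D=0 ZF=0 PC=3
Step 7: PC=3 exec 'SUB A, 1'. After: A=0 B=4 C=0 D=0 ZF=1 PC=4
Step 8: PC=4 exec 'JNZ 2'. After: A=0 B=4 C=0 D=0 ZF=1 PC=5
Step 9: PC=5 exec 'ADD C, 3'. After: A=0 B=4 C=3 D=0 ZF=0 PC=6
Step 10: PC=6 exec 'HALT'. After: A=0 B=4 C=3 D=0 ZF=0 PC=6 HALTED
Total instructions executed: 10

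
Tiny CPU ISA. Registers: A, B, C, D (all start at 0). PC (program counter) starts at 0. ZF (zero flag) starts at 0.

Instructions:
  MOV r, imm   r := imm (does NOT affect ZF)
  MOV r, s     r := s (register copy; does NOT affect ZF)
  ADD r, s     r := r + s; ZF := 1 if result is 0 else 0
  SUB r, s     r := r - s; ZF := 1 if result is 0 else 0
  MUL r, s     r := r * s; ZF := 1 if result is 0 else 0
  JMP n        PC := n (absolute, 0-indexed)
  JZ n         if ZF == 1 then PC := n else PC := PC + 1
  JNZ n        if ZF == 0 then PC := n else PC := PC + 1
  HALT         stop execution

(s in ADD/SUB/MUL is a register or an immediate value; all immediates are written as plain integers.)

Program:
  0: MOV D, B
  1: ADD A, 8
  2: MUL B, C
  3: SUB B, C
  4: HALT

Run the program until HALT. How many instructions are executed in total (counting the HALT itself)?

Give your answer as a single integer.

Answer: 5

Derivation:
Step 1: PC=0 exec 'MOV D, B'. After: A=0 B=0 C=0 D=0 ZF=0 PC=1
Step 2: PC=1 exec 'ADD A, 8'. After: A=8 B=0 C=0 D=0 ZF=0 PC=2
Step 3: PC=2 exec 'MUL B, C'. After: A=8 B=0 C=0 D=0 ZF=1 PC=3
Step 4: PC=3 exec 'SUB B, C'. After: A=8 B=0 C=0 D=0 ZF=1 PC=4
Step 5: PC=4 exec 'HALT'. After: A=8 B=0 C=0 D=0 ZF=1 PC=4 HALTED
Total instructions executed: 5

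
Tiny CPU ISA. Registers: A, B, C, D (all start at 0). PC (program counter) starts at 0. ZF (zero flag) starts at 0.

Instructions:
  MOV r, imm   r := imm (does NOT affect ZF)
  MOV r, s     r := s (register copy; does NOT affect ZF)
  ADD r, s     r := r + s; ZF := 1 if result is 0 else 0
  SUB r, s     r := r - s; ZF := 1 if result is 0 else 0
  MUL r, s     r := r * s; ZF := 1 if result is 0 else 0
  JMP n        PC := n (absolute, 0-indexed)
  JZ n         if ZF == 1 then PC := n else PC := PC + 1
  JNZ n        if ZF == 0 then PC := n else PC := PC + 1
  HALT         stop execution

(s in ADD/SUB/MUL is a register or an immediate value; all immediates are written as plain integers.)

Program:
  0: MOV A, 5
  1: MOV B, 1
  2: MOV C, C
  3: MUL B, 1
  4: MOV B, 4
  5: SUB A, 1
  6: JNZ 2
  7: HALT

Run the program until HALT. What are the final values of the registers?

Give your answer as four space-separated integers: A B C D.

Step 1: PC=0 exec 'MOV A, 5'. After: A=5 B=0 C=0 D=0 ZF=0 PC=1
Step 2: PC=1 exec 'MOV B, 1'. After: A=5 B=1 C=0 D=0 ZF=0 PC=2
Step 3: PC=2 exec 'MOV C, C'. After: A=5 B=1 C=0 D=0 ZF=0 PC=3
Step 4: PC=3 exec 'MUL B, 1'. After: A=5 B=1 C=0 D=0 ZF=0 PC=4
Step 5: PC=4 exec 'MOV B, 4'. After: A=5 B=4 C=0 D=0 ZF=0 PC=5
Step 6: PC=5 exec 'SUB A, 1'. After: A=4 B=4 C=0 D=0 ZF=0 PC=6
Step 7: PC=6 exec 'JNZ 2'. After: A=4 B=4 C=0 D=0 ZF=0 PC=2
Step 8: PC=2 exec 'MOV C, C'. After: A=4 B=4 C=0 D=0 ZF=0 PC=3
Step 9: PC=3 exec 'MUL B, 1'. After: A=4 B=4 C=0 D=0 ZF=0 PC=4
Step 10: PC=4 exec 'MOV B, 4'. After: A=4 B=4 C=0 D=0 ZF=0 PC=5
Step 11: PC=5 exec 'SUB A, 1'. After: A=3 B=4 C=0 D=0 ZF=0 PC=6
Step 12: PC=6 exec 'JNZ 2'. After: A=3 B=4 C=0 D=0 ZF=0 PC=2
Step 13: PC=2 exec 'MOV C, C'. After: A=3 B=4 C=0 D=0 ZF=0 PC=3
Step 14: PC=3 exec 'MUL B, 1'. After: A=3 B=4 C=0 D=0 ZF=0 PC=4
Step 15: PC=4 exec 'MOV B, 4'. After: A=3 B=4 C=0 D=0 ZF=0 PC=5
Step 16: PC=5 exec 'SUB A, 1'. After: A=2 B=4 C=0 D=0 ZF=0 PC=6
Step 17: PC=6 exec 'JNZ 2'. After: A=2 B=4 C=0 D=0 ZF=0 PC=2
Step 18: PC=2 exec 'MOV C, C'. After: A=2 B=4 C=0 D=0 ZF=0 PC=3
Step 19: PC=3 exec 'MUL B, 1'. After: A=2 B=4 C=0 D=0 ZF=0 PC=4
Step 20: PC=4 exec 'MOV B, 4'. After: A=2 B=4 C=0 D=0 ZF=0 PC=5
Step 21: PC=5 exec 'SUB A, 1'. After: A=1 B=4 C=0 D=0 ZF=0 PC=6
Step 22: PC=6 exec 'JNZ 2'. After: A=1 B=4 C=0 D=0 ZF=0 PC=2
Step 23: PC=2 exec 'MOV C, C'. After: A=1 B=4 C=0 D=0 ZF=0 PC=3
Step 24: PC=3 exec 'MUL B, 1'. After: A=1 B=4 C=0 D=0 ZF=0 PC=4
Step 25: PC=4 exec 'MOV B, 4'. After: A=1 B=4 C=0 D=0 ZF=0 PC=5
Step 26: PC=5 exec 'SUB A, 1'. After: A=0 B=4 C=0 D=0 ZF=1 PC=6
Step 27: PC=6 exec 'JNZ 2'. After: A=0 B=4 C=0 D=0 ZF=1 PC=7
Step 28: PC=7 exec 'HALT'. After: A=0 B=4 C=0 D=0 ZF=1 PC=7 HALTED

Answer: 0 4 0 0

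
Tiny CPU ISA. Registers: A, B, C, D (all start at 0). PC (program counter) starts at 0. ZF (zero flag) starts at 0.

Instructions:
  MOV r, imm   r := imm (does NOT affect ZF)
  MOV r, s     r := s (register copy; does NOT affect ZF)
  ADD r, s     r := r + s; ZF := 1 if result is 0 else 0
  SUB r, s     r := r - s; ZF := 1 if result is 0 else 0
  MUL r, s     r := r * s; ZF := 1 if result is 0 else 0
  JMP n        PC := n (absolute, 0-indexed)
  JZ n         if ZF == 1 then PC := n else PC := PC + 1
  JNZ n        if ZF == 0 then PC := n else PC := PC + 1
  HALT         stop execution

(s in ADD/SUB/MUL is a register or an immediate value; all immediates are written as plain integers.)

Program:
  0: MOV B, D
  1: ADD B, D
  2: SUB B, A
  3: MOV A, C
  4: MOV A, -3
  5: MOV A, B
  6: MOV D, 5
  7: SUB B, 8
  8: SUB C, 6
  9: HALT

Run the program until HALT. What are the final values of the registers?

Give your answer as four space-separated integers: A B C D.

Step 1: PC=0 exec 'MOV B, D'. After: A=0 B=0 C=0 D=0 ZF=0 PC=1
Step 2: PC=1 exec 'ADD B, D'. After: A=0 B=0 C=0 D=0 ZF=1 PC=2
Step 3: PC=2 exec 'SUB B, A'. After: A=0 B=0 C=0 D=0 ZF=1 PC=3
Step 4: PC=3 exec 'MOV A, C'. After: A=0 B=0 C=0 D=0 ZF=1 PC=4
Step 5: PC=4 exec 'MOV A, -3'. After: A=-3 B=0 C=0 D=0 ZF=1 PC=5
Step 6: PC=5 exec 'MOV A, B'. After: A=0 B=0 C=0 D=0 ZF=1 PC=6
Step 7: PC=6 exec 'MOV D, 5'. After: A=0 B=0 C=0 D=5 ZF=1 PC=7
Step 8: PC=7 exec 'SUB B, 8'. After: A=0 B=-8 C=0 D=5 ZF=0 PC=8
Step 9: PC=8 exec 'SUB C, 6'. After: A=0 B=-8 C=-6 D=5 ZF=0 PC=9
Step 10: PC=9 exec 'HALT'. After: A=0 B=-8 C=-6 D=5 ZF=0 PC=9 HALTED

Answer: 0 -8 -6 5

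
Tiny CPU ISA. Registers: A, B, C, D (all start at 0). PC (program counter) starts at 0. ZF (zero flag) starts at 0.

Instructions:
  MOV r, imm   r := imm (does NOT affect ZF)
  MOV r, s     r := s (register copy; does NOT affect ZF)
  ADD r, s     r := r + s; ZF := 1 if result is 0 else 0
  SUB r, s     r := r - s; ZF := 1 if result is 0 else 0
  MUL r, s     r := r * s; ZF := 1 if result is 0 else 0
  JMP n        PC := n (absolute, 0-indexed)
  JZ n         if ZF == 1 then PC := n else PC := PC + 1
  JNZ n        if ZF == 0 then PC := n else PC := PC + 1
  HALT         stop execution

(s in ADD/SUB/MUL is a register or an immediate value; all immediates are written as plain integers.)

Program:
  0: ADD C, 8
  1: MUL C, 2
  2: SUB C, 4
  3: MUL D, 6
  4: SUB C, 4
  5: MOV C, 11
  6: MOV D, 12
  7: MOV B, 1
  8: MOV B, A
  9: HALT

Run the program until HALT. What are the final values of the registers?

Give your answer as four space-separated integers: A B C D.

Step 1: PC=0 exec 'ADD C, 8'. After: A=0 B=0 C=8 D=0 ZF=0 PC=1
Step 2: PC=1 exec 'MUL C, 2'. After: A=0 B=0 C=16 D=0 ZF=0 PC=2
Step 3: PC=2 exec 'SUB C, 4'. After: A=0 B=0 C=12 D=0 ZF=0 PC=3
Step 4: PC=3 exec 'MUL D, 6'. After: A=0 B=0 C=12 D=0 ZF=1 PC=4
Step 5: PC=4 exec 'SUB C, 4'. After: A=0 B=0 C=8 D=0 ZF=0 PC=5
Step 6: PC=5 exec 'MOV C, 11'. After: A=0 B=0 C=11 D=0 ZF=0 PC=6
Step 7: PC=6 exec 'MOV D, 12'. After: A=0 B=0 C=11 D=12 ZF=0 PC=7
Step 8: PC=7 exec 'MOV B, 1'. After: A=0 B=1 C=11 D=12 ZF=0 PC=8
Step 9: PC=8 exec 'MOV B, A'. After: A=0 B=0 C=11 D=12 ZF=0 PC=9
Step 10: PC=9 exec 'HALT'. After: A=0 B=0 C=11 D=12 ZF=0 PC=9 HALTED

Answer: 0 0 11 12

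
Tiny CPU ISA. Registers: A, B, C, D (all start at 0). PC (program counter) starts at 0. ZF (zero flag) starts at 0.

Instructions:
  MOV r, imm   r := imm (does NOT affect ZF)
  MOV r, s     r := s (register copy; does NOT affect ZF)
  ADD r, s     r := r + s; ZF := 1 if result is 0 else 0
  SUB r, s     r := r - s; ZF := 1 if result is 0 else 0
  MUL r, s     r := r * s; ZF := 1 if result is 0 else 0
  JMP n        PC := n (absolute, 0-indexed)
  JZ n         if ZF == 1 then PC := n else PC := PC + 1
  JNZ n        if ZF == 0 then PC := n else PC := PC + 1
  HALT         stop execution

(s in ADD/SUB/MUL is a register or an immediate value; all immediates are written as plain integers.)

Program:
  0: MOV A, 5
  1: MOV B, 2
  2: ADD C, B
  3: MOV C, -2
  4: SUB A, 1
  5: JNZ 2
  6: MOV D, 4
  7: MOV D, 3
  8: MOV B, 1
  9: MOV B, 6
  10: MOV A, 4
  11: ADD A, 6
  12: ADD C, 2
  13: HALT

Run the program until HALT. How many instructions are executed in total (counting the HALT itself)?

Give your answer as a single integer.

Answer: 30

Derivation:
Step 1: PC=0 exec 'MOV A, 5'. After: A=5 B=0 C=0 D=0 ZF=0 PC=1
Step 2: PC=1 exec 'MOV B, 2'. After: A=5 B=2 C=0 D=0 ZF=0 PC=2
Step 3: PC=2 exec 'ADD C, B'. After: A=5 B=2 C=2 D=0 ZF=0 PC=3
Step 4: PC=3 exec 'MOV C, -2'. After: A=5 B=2 C=-2 D=0 ZF=0 PC=4
Step 5: PC=4 exec 'SUB A, 1'. After: A=4 B=2 C=-2 D=0 ZF=0 PC=5
Step 6: PC=5 exec 'JNZ 2'. After: A=4 B=2 C=-2 D=0 ZF=0 PC=2
Step 7: PC=2 exec 'ADD C, B'. After: A=4 B=2 C=0 D=0 ZF=1 PC=3
Step 8: PC=3 exec 'MOV C, -2'. After: A=4 B=2 C=-2 D=0 ZF=1 PC=4
Step 9: PC=4 exec 'SUB A, 1'. After: A=3 B=2 C=-2 D=0 ZF=0 PC=5
Step 10: PC=5 exec 'JNZ 2'. After: A=3 B=2 C=-2 D=0 ZF=0 PC=2
Step 11: PC=2 exec 'ADD C, B'. After: A=3 B=2 C=0 D=0 ZF=1 PC=3
Step 12: PC=3 exec 'MOV C, -2'. After: A=3 B=2 C=-2 D=0 ZF=1 PC=4
Step 13: PC=4 exec 'SUB A, 1'. After: A=2 B=2 C=-2 D=0 ZF=0 PC=5
Step 14: PC=5 exec 'JNZ 2'. After: A=2 B=2 C=-2 D=0 ZF=0 PC=2
Step 15: PC=2 exec 'ADD C, B'. After: A=2 B=2 C=0 D=0 ZF=1 PC=3
Step 16: PC=3 exec 'MOV C, -2'. After: A=2 B=2 C=-2 D=0 ZF=1 PC=4
Step 17: PC=4 exec 'SUB A, 1'. After: A=1 B=2 C=-2 D=0 ZF=0 PC=5
Step 18: PC=5 exec 'JNZ 2'. After: A=1 B=2 C=-2 D=0 ZF=0 PC=2
Step 19: PC=2 exec 'ADD C, B'. After: A=1 B=2 C=0 D=0 ZF=1 PC=3
Step 20: PC=3 exec 'MOV C, -2'. After: A=1 B=2 C=-2 D=0 ZF=1 PC=4
Step 21: PC=4 exec 'SUB A, 1'. After: A=0 B=2 C=-2 D=0 ZF=1 PC=5
Step 22: PC=5 exec 'JNZ 2'. After: A=0 B=2 C=-2 D=0 ZF=1 PC=6
Step 23: PC=6 exec 'MOV D, 4'. After: A=0 B=2 C=-2 D=4 ZF=1 PC=7
Step 24: PC=7 exec 'MOV D, 3'. After: A=0 B=2 C=-2 D=3 ZF=1 PC=8
Step 25: PC=8 exec 'MOV B, 1'. After: A=0 B=1 C=-2 D=3 ZF=1 PC=9
Step 26: PC=9 exec 'MOV B, 6'. After: A=0 B=6 C=-2 D=3 ZF=1 PC=10
Step 27: PC=10 exec 'MOV A, 4'. After: A=4 B=6 C=-2 D=3 ZF=1 PC=11
Step 28: PC=11 exec 'ADD A, 6'. After: A=10 B=6 C=-2 D=3 ZF=0 PC=12
Step 29: PC=12 exec 'ADD C, 2'. After: A=10 B=6 C=0 D=3 ZF=1 PC=13
Step 30: PC=13 exec 'HALT'. After: A=10 B=6 C=0 D=3 ZF=1 PC=13 HALTED
Total instructions executed: 30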